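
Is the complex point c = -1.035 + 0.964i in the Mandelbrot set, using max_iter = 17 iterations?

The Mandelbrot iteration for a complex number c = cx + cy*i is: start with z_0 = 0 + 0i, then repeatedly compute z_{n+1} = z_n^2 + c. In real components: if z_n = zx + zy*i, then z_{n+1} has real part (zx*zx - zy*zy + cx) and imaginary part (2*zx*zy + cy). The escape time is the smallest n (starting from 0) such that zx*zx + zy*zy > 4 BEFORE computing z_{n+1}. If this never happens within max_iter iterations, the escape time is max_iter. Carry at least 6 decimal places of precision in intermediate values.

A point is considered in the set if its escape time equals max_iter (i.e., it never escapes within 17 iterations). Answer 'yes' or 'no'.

z_0 = 0 + 0i, c = -1.0350 + 0.9640i
Iter 1: z = -1.0350 + 0.9640i, |z|^2 = 2.0005
Iter 2: z = -0.8931 + -1.0315i, |z|^2 = 1.8615
Iter 3: z = -1.3014 + 2.8064i, |z|^2 = 9.5693
Escaped at iteration 3

Answer: no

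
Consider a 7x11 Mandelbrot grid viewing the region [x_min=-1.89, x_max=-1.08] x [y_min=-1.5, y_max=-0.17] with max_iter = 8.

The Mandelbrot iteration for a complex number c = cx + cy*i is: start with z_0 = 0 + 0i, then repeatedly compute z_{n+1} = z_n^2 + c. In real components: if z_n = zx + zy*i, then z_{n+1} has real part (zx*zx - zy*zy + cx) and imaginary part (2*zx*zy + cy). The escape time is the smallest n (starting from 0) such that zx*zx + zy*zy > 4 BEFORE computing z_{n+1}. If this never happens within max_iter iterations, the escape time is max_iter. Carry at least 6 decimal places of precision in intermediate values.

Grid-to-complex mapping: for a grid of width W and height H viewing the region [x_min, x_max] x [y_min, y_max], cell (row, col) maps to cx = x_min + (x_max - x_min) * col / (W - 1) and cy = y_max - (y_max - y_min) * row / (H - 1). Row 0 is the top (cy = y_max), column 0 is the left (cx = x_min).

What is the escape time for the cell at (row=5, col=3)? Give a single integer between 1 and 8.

z_0 = 0 + 0i, c = -1.4850 + -0.8350i
Iter 1: z = -1.4850 + -0.8350i, |z|^2 = 2.9024
Iter 2: z = 0.0230 + 1.6450i, |z|^2 = 2.7064
Iter 3: z = -4.1903 + -0.7593i, |z|^2 = 18.1355
Escaped at iteration 3

Answer: 3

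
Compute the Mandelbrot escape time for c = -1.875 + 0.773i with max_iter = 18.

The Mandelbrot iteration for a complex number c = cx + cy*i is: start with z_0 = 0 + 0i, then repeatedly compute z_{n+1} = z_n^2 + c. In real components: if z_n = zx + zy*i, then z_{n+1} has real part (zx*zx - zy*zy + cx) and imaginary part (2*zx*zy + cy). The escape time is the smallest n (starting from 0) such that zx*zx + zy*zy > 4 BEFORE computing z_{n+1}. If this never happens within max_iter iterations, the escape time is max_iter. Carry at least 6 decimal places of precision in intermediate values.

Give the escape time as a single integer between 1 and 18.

z_0 = 0 + 0i, c = -1.8750 + 0.7730i
Iter 1: z = -1.8750 + 0.7730i, |z|^2 = 4.1132
Escaped at iteration 1

Answer: 1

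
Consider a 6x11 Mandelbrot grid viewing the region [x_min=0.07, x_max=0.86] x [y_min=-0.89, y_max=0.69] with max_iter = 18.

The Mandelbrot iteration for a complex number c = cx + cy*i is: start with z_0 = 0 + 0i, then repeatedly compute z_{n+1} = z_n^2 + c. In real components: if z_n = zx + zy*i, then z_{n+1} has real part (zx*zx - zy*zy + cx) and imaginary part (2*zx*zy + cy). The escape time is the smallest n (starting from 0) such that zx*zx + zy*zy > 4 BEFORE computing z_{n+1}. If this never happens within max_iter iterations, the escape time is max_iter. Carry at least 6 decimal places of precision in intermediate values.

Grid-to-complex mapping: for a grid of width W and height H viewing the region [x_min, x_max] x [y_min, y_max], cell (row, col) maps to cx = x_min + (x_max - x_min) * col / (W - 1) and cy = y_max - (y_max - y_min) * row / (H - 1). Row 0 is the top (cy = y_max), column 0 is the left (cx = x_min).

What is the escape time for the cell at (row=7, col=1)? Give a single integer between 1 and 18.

z_0 = 0 + 0i, c = 0.2280 + -0.4160i
Iter 1: z = 0.2280 + -0.4160i, |z|^2 = 0.2250
Iter 2: z = 0.1069 + -0.6057i, |z|^2 = 0.3783
Iter 3: z = -0.1274 + -0.5455i, |z|^2 = 0.3138
Iter 4: z = -0.0534 + -0.2770i, |z|^2 = 0.0796
Iter 5: z = 0.1541 + -0.3864i, |z|^2 = 0.1731
Iter 6: z = 0.1024 + -0.5351i, |z|^2 = 0.2969
Iter 7: z = -0.0479 + -0.5256i, |z|^2 = 0.2786
Iter 8: z = -0.0460 + -0.3657i, |z|^2 = 0.1358
Iter 9: z = 0.0964 + -0.3824i, |z|^2 = 0.1555
Iter 10: z = 0.0911 + -0.4897i, |z|^2 = 0.2481
Iter 11: z = -0.0035 + -0.5052i, |z|^2 = 0.2553
Iter 12: z = -0.0272 + -0.4124i, |z|^2 = 0.1708
Iter 13: z = 0.0586 + -0.3935i, |z|^2 = 0.1583
Iter 14: z = 0.0766 + -0.4622i, |z|^2 = 0.2194
Iter 15: z = 0.0203 + -0.4868i, |z|^2 = 0.2374
Iter 16: z = -0.0085 + -0.4357i, |z|^2 = 0.1899
Iter 17: z = 0.0382 + -0.4086i, |z|^2 = 0.1684

Answer: 18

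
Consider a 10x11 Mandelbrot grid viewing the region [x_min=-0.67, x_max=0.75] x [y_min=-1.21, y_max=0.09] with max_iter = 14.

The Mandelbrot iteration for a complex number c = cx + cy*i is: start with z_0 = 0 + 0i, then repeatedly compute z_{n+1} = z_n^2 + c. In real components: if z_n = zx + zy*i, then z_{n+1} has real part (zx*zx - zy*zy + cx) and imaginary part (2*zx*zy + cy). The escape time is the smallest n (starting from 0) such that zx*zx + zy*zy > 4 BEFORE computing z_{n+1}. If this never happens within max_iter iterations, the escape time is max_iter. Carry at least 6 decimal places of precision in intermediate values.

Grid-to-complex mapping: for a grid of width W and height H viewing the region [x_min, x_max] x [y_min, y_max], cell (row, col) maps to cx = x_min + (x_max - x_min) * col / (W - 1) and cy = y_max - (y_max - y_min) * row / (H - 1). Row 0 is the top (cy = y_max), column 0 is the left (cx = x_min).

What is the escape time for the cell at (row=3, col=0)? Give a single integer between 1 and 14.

Answer: 14

Derivation:
z_0 = 0 + 0i, c = -0.6700 + -0.3000i
Iter 1: z = -0.6700 + -0.3000i, |z|^2 = 0.5389
Iter 2: z = -0.3111 + 0.1020i, |z|^2 = 0.1072
Iter 3: z = -0.5836 + -0.3635i, |z|^2 = 0.4727
Iter 4: z = -0.4615 + 0.1243i, |z|^2 = 0.2284
Iter 5: z = -0.4725 + -0.4147i, |z|^2 = 0.3952
Iter 6: z = -0.6187 + 0.0918i, |z|^2 = 0.3913
Iter 7: z = -0.2956 + -0.4137i, |z|^2 = 0.2585
Iter 8: z = -0.7537 + -0.0555i, |z|^2 = 0.5712
Iter 9: z = -0.1050 + -0.2164i, |z|^2 = 0.0578
Iter 10: z = -0.7058 + -0.2546i, |z|^2 = 0.5630
Iter 11: z = -0.2366 + 0.0594i, |z|^2 = 0.0595
Iter 12: z = -0.6175 + -0.3281i, |z|^2 = 0.4890
Iter 13: z = -0.3963 + 0.1052i, |z|^2 = 0.1681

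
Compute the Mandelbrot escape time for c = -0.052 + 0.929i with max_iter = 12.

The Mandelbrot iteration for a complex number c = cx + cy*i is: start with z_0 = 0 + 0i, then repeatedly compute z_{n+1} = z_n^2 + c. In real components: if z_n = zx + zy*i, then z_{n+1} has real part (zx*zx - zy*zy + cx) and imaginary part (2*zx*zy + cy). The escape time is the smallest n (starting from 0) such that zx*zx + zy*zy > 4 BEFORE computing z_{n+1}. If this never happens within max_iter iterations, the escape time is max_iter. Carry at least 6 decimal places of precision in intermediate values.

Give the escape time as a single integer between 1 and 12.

z_0 = 0 + 0i, c = -0.0520 + 0.9290i
Iter 1: z = -0.0520 + 0.9290i, |z|^2 = 0.8657
Iter 2: z = -0.9123 + 0.8324i, |z|^2 = 1.5252
Iter 3: z = 0.0875 + -0.5898i, |z|^2 = 0.3556
Iter 4: z = -0.3922 + 0.8258i, |z|^2 = 0.8358
Iter 5: z = -0.5801 + 0.2812i, |z|^2 = 0.4155
Iter 6: z = 0.2054 + 0.6028i, |z|^2 = 0.4056
Iter 7: z = -0.3732 + 1.1766i, |z|^2 = 1.5237
Iter 8: z = -1.2972 + 0.0508i, |z|^2 = 1.6854
Iter 9: z = 1.6282 + 0.7971i, |z|^2 = 3.2865
Iter 10: z = 1.9638 + 3.5247i, |z|^2 = 16.2800
Escaped at iteration 10

Answer: 10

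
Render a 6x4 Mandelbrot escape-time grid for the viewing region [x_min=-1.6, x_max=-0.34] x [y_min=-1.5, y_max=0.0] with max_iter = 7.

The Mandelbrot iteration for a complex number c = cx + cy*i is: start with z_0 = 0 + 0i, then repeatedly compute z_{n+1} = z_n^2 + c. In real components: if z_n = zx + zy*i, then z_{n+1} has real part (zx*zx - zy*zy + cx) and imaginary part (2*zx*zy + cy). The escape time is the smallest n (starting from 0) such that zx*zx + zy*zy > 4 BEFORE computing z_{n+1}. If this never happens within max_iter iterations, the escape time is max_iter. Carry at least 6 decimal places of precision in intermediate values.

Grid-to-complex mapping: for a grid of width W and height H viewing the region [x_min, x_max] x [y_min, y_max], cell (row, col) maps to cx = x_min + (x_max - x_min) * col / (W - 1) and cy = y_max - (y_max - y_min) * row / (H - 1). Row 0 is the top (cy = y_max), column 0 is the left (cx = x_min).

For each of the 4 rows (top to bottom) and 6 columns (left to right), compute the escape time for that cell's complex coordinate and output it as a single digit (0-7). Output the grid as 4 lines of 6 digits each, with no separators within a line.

(row=0, col=0): c = -1.6000 + 0.0000i → escape time 7
(row=0, col=1): c = -1.3480 + 0.0000i → escape time 7
(row=0, col=2): c = -1.0960 + 0.0000i → escape time 7
(row=0, col=3): c = -0.8440 + 0.0000i → escape time 7
(row=0, col=4): c = -0.5920 + 0.0000i → escape time 7
(row=0, col=5): c = -0.3400 + 0.0000i → escape time 7
(row=1, col=0): c = -1.6000 + -0.5000i → escape time 3
(row=1, col=1): c = -1.3480 + -0.5000i → escape time 3
(row=1, col=2): c = -1.0960 + -0.5000i → escape time 5
(row=1, col=3): c = -0.8440 + -0.5000i → escape time 6
(row=1, col=4): c = -0.5920 + -0.5000i → escape time 7
(row=1, col=5): c = -0.3400 + -0.5000i → escape time 7
(row=2, col=0): c = -1.6000 + -1.0000i → escape time 2
(row=2, col=1): c = -1.3480 + -1.0000i → escape time 3
(row=2, col=2): c = -1.0960 + -1.0000i → escape time 3
(row=2, col=3): c = -0.8440 + -1.0000i → escape time 3
(row=2, col=4): c = -0.5920 + -1.0000i → escape time 4
(row=2, col=5): c = -0.3400 + -1.0000i → escape time 5
(row=3, col=0): c = -1.6000 + -1.5000i → escape time 1
(row=3, col=1): c = -1.3480 + -1.5000i → escape time 1
(row=3, col=2): c = -1.0960 + -1.5000i → escape time 2
(row=3, col=3): c = -0.8440 + -1.5000i → escape time 2
(row=3, col=4): c = -0.5920 + -1.5000i → escape time 2
(row=3, col=5): c = -0.3400 + -1.5000i → escape time 2

Answer: 777777
335677
233345
112222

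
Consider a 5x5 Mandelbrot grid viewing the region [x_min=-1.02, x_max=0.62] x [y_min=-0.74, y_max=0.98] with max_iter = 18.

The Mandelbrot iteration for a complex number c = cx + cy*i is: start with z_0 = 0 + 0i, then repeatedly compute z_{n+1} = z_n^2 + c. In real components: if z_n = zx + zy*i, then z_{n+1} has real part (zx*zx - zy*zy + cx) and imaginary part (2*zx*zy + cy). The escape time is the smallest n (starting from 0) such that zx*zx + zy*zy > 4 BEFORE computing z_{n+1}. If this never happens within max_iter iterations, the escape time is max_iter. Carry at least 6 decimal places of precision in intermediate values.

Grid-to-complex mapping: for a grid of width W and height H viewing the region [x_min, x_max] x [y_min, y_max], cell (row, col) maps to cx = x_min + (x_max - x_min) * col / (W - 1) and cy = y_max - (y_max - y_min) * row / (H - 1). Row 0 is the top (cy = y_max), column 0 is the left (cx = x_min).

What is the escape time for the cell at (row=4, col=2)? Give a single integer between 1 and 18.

Answer: 18

Derivation:
z_0 = 0 + 0i, c = -0.2000 + -0.7400i
Iter 1: z = -0.2000 + -0.7400i, |z|^2 = 0.5876
Iter 2: z = -0.7076 + -0.4440i, |z|^2 = 0.6978
Iter 3: z = 0.1036 + -0.1117i, |z|^2 = 0.0232
Iter 4: z = -0.2017 + -0.7631i, |z|^2 = 0.6231
Iter 5: z = -0.7417 + -0.4321i, |z|^2 = 0.7368
Iter 6: z = 0.1634 + -0.0991i, |z|^2 = 0.0365
Iter 7: z = -0.1831 + -0.7724i, |z|^2 = 0.6301
Iter 8: z = -0.7630 + -0.4571i, |z|^2 = 0.7911
Iter 9: z = 0.1732 + -0.0424i, |z|^2 = 0.0318
Iter 10: z = -0.1718 + -0.7547i, |z|^2 = 0.5991
Iter 11: z = -0.7401 + -0.4807i, |z|^2 = 0.7788
Iter 12: z = 0.1166 + -0.0285i, |z|^2 = 0.0144
Iter 13: z = -0.1872 + -0.7466i, |z|^2 = 0.5925
Iter 14: z = -0.7224 + -0.4604i, |z|^2 = 0.7339
Iter 15: z = 0.1099 + -0.0747i, |z|^2 = 0.0177
Iter 16: z = -0.1935 + -0.7564i, |z|^2 = 0.6096
Iter 17: z = -0.7347 + -0.4473i, |z|^2 = 0.7399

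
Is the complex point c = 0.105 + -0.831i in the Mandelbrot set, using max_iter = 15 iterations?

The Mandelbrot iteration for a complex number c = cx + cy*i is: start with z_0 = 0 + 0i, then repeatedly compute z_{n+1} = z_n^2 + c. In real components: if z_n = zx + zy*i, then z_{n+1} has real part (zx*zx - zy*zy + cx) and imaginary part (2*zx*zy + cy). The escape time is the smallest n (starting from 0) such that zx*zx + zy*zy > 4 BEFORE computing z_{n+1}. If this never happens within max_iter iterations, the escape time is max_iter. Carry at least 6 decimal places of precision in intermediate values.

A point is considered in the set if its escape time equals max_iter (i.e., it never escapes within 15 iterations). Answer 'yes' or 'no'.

Answer: no

Derivation:
z_0 = 0 + 0i, c = 0.1050 + -0.8310i
Iter 1: z = 0.1050 + -0.8310i, |z|^2 = 0.7016
Iter 2: z = -0.5745 + -1.0055i, |z|^2 = 1.3411
Iter 3: z = -0.5760 + 0.3244i, |z|^2 = 0.4370
Iter 4: z = 0.3315 + -1.2047i, |z|^2 = 1.5612
Iter 5: z = -1.2364 + -1.6297i, |z|^2 = 4.1845
Escaped at iteration 5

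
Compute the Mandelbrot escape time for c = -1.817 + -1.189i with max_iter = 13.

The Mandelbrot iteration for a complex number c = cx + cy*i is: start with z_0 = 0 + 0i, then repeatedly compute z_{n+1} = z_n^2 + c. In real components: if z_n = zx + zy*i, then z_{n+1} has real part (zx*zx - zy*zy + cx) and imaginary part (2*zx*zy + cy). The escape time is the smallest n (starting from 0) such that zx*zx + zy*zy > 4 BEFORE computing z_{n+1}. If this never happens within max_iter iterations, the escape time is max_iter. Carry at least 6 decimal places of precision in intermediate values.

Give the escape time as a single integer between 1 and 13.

z_0 = 0 + 0i, c = -1.8170 + -1.1890i
Iter 1: z = -1.8170 + -1.1890i, |z|^2 = 4.7152
Escaped at iteration 1

Answer: 1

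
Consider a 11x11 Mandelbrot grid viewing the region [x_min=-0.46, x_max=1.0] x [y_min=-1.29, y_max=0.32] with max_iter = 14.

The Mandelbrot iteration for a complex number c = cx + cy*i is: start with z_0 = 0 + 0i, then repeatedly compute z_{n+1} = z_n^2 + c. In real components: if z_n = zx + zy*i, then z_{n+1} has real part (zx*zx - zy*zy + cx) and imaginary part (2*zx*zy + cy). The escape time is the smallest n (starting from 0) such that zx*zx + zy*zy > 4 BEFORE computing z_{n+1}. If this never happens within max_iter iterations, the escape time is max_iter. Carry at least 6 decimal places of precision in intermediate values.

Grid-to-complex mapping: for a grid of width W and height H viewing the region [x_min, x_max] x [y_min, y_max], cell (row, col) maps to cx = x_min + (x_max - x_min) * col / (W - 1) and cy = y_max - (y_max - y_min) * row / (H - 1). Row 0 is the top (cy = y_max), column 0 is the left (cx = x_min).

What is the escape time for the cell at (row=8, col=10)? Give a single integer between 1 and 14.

Answer: 2

Derivation:
z_0 = 0 + 0i, c = 1.0000 + -0.9680i
Iter 1: z = 1.0000 + -0.9680i, |z|^2 = 1.9370
Iter 2: z = 1.0630 + -2.9040i, |z|^2 = 9.5631
Escaped at iteration 2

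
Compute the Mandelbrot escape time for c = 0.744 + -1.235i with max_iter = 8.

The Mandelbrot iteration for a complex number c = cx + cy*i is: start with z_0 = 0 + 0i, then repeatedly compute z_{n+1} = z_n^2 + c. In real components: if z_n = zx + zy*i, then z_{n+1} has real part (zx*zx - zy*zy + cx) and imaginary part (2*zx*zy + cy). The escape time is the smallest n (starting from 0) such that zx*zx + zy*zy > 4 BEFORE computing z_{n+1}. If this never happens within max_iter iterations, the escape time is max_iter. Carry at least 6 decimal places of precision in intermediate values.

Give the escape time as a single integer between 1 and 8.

z_0 = 0 + 0i, c = 0.7440 + -1.2350i
Iter 1: z = 0.7440 + -1.2350i, |z|^2 = 2.0788
Iter 2: z = -0.2277 + -3.0727i, |z|^2 = 9.4932
Escaped at iteration 2

Answer: 2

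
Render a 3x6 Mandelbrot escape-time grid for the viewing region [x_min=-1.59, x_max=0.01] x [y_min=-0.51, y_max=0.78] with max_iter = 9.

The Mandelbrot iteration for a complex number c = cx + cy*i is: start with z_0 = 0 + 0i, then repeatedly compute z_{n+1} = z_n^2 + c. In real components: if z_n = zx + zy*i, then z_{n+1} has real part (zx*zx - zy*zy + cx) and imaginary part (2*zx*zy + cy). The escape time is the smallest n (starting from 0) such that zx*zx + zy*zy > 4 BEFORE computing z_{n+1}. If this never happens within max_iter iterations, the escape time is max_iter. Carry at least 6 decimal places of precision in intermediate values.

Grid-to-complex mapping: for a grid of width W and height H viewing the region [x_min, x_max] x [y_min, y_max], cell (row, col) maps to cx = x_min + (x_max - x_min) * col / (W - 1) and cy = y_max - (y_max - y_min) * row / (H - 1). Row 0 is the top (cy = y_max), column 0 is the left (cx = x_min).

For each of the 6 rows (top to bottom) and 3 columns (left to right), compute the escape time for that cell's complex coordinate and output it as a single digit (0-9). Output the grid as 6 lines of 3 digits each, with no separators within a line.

Answer: 349
369
499
999
499
369

Derivation:
(row=0, col=0): c = -1.5900 + 0.7800i → escape time 3
(row=0, col=1): c = -0.7900 + 0.7800i → escape time 4
(row=0, col=2): c = 0.0100 + 0.7800i → escape time 9
(row=1, col=0): c = -1.5900 + 0.5220i → escape time 3
(row=1, col=1): c = -0.7900 + 0.5220i → escape time 6
(row=1, col=2): c = 0.0100 + 0.5220i → escape time 9
(row=2, col=0): c = -1.5900 + 0.2640i → escape time 4
(row=2, col=1): c = -0.7900 + 0.2640i → escape time 9
(row=2, col=2): c = 0.0100 + 0.2640i → escape time 9
(row=3, col=0): c = -1.5900 + 0.0060i → escape time 9
(row=3, col=1): c = -0.7900 + 0.0060i → escape time 9
(row=3, col=2): c = 0.0100 + 0.0060i → escape time 9
(row=4, col=0): c = -1.5900 + -0.2520i → escape time 4
(row=4, col=1): c = -0.7900 + -0.2520i → escape time 9
(row=4, col=2): c = 0.0100 + -0.2520i → escape time 9
(row=5, col=0): c = -1.5900 + -0.5100i → escape time 3
(row=5, col=1): c = -0.7900 + -0.5100i → escape time 6
(row=5, col=2): c = 0.0100 + -0.5100i → escape time 9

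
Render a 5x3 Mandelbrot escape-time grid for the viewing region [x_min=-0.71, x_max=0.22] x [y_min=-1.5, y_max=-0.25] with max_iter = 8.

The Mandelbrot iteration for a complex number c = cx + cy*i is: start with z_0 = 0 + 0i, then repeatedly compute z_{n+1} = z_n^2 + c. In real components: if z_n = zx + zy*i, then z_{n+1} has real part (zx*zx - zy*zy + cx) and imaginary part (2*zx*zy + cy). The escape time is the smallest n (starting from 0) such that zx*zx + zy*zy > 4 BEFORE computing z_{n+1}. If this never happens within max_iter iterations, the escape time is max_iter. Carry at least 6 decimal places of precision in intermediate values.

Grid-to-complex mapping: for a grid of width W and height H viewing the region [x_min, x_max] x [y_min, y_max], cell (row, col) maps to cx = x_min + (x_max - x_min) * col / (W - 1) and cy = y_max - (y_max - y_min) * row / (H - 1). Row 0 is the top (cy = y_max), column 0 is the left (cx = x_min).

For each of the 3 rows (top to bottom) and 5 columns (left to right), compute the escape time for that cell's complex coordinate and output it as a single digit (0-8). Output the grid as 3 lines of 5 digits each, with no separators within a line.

(row=0, col=0): c = -0.7100 + -0.2500i → escape time 8
(row=0, col=1): c = -0.4775 + -0.2500i → escape time 8
(row=0, col=2): c = -0.2450 + -0.2500i → escape time 8
(row=0, col=3): c = -0.0125 + -0.2500i → escape time 8
(row=0, col=4): c = 0.2200 + -0.2500i → escape time 8
(row=1, col=0): c = -0.7100 + -0.8750i → escape time 4
(row=1, col=1): c = -0.4775 + -0.8750i → escape time 5
(row=1, col=2): c = -0.2450 + -0.8750i → escape time 8
(row=1, col=3): c = -0.0125 + -0.8750i → escape time 8
(row=1, col=4): c = 0.2200 + -0.8750i → escape time 4
(row=2, col=0): c = -0.7100 + -1.5000i → escape time 2
(row=2, col=1): c = -0.4775 + -1.5000i → escape time 2
(row=2, col=2): c = -0.2450 + -1.5000i → escape time 2
(row=2, col=3): c = -0.0125 + -1.5000i → escape time 2
(row=2, col=4): c = 0.2200 + -1.5000i → escape time 2

Answer: 88888
45884
22222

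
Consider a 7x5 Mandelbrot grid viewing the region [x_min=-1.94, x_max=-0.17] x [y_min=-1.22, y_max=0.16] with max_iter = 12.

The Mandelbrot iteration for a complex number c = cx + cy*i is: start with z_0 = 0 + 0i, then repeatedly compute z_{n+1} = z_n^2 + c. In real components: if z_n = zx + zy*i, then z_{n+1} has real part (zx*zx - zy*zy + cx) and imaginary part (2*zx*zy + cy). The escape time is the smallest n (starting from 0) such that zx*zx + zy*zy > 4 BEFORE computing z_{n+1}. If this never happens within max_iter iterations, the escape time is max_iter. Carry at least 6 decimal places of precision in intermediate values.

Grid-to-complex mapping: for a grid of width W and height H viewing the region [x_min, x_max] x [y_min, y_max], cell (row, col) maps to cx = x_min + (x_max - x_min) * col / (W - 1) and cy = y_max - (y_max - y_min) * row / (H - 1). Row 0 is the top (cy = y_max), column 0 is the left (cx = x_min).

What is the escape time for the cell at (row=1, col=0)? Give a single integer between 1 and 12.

z_0 = 0 + 0i, c = -1.9400 + -0.1850i
Iter 1: z = -1.9400 + -0.1850i, |z|^2 = 3.7978
Iter 2: z = 1.7894 + 0.5328i, |z|^2 = 3.4857
Iter 3: z = 0.9780 + 1.7218i, |z|^2 = 3.9209
Iter 4: z = -3.9480 + 3.1827i, |z|^2 = 25.7163
Escaped at iteration 4

Answer: 4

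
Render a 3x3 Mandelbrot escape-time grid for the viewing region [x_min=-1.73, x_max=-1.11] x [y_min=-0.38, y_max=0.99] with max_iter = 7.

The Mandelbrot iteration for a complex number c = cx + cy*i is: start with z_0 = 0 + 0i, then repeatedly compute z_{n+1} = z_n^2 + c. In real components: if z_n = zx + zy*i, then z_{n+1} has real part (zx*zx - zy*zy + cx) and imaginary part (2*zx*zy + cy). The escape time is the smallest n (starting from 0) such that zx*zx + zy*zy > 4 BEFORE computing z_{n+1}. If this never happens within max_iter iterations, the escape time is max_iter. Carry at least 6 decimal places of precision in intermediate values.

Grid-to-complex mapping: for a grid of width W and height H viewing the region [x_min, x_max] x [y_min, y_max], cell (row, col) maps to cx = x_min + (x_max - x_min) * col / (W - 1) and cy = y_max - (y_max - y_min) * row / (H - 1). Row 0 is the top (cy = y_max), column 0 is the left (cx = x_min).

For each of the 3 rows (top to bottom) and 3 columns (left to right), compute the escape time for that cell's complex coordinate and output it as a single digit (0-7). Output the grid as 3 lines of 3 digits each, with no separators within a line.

(row=0, col=0): c = -1.7300 + 0.9900i → escape time 2
(row=0, col=1): c = -1.4200 + 0.9900i → escape time 3
(row=0, col=2): c = -1.1100 + 0.9900i → escape time 3
(row=1, col=0): c = -1.7300 + 0.3050i → escape time 4
(row=1, col=1): c = -1.4200 + 0.3050i → escape time 5
(row=1, col=2): c = -1.1100 + 0.3050i → escape time 7
(row=2, col=0): c = -1.7300 + -0.3800i → escape time 3
(row=2, col=1): c = -1.4200 + -0.3800i → escape time 5
(row=2, col=2): c = -1.1100 + -0.3800i → escape time 7

Answer: 233
457
357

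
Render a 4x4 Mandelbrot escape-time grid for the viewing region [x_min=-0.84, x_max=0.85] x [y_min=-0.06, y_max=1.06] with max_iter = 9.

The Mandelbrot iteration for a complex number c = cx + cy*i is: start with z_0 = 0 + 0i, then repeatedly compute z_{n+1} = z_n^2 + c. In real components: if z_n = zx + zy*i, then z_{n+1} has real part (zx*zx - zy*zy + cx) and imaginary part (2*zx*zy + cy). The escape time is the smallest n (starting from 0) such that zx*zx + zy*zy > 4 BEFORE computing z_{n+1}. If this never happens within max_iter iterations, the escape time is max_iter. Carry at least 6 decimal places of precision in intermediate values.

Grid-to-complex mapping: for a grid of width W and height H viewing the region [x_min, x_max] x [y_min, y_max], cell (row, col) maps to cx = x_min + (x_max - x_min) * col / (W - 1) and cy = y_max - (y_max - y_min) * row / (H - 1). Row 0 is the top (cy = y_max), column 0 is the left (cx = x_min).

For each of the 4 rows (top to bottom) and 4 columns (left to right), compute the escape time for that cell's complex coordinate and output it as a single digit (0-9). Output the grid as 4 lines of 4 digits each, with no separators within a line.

Answer: 3532
4972
9993
9993

Derivation:
(row=0, col=0): c = -0.8400 + 1.0600i → escape time 3
(row=0, col=1): c = -0.2767 + 1.0600i → escape time 5
(row=0, col=2): c = 0.2867 + 1.0600i → escape time 3
(row=0, col=3): c = 0.8500 + 1.0600i → escape time 2
(row=1, col=0): c = -0.8400 + 0.6867i → escape time 4
(row=1, col=1): c = -0.2767 + 0.6867i → escape time 9
(row=1, col=2): c = 0.2867 + 0.6867i → escape time 7
(row=1, col=3): c = 0.8500 + 0.6867i → escape time 2
(row=2, col=0): c = -0.8400 + 0.3133i → escape time 9
(row=2, col=1): c = -0.2767 + 0.3133i → escape time 9
(row=2, col=2): c = 0.2867 + 0.3133i → escape time 9
(row=2, col=3): c = 0.8500 + 0.3133i → escape time 3
(row=3, col=0): c = -0.8400 + -0.0600i → escape time 9
(row=3, col=1): c = -0.2767 + -0.0600i → escape time 9
(row=3, col=2): c = 0.2867 + -0.0600i → escape time 9
(row=3, col=3): c = 0.8500 + -0.0600i → escape time 3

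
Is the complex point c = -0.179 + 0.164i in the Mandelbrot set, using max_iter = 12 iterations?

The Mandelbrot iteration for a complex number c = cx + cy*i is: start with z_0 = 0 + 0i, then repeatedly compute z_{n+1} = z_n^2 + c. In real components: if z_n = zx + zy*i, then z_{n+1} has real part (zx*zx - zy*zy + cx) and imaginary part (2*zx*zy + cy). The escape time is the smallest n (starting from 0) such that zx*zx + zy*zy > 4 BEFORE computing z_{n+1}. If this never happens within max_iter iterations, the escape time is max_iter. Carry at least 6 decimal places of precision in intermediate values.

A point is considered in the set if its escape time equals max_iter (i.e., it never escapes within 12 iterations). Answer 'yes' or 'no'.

z_0 = 0 + 0i, c = -0.1790 + 0.1640i
Iter 1: z = -0.1790 + 0.1640i, |z|^2 = 0.0589
Iter 2: z = -0.1739 + 0.1053i, |z|^2 = 0.0413
Iter 3: z = -0.1599 + 0.1274i, |z|^2 = 0.0418
Iter 4: z = -0.1697 + 0.1233i, |z|^2 = 0.0440
Iter 5: z = -0.1654 + 0.1222i, |z|^2 = 0.0423
Iter 6: z = -0.1666 + 0.1236i, |z|^2 = 0.0430
Iter 7: z = -0.1665 + 0.1228i, |z|^2 = 0.0428
Iter 8: z = -0.1664 + 0.1231i, |z|^2 = 0.0428
Iter 9: z = -0.1665 + 0.1230i, |z|^2 = 0.0429
Iter 10: z = -0.1664 + 0.1230i, |z|^2 = 0.0428
Iter 11: z = -0.1664 + 0.1230i, |z|^2 = 0.0428
Did not escape in 12 iterations → in set

Answer: yes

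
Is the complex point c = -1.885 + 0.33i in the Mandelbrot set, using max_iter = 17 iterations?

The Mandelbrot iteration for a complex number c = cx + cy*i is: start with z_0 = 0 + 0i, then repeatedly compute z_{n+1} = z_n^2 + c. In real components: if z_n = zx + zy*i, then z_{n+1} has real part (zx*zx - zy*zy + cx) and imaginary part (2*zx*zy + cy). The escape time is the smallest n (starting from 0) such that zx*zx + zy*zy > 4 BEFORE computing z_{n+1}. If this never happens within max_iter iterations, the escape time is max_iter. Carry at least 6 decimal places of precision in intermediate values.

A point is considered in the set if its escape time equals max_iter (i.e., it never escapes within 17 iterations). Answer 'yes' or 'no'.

z_0 = 0 + 0i, c = -1.8850 + 0.3300i
Iter 1: z = -1.8850 + 0.3300i, |z|^2 = 3.6621
Iter 2: z = 1.5593 + -0.9141i, |z|^2 = 3.2671
Iter 3: z = -0.2891 + -2.5208i, |z|^2 = 6.4378
Escaped at iteration 3

Answer: no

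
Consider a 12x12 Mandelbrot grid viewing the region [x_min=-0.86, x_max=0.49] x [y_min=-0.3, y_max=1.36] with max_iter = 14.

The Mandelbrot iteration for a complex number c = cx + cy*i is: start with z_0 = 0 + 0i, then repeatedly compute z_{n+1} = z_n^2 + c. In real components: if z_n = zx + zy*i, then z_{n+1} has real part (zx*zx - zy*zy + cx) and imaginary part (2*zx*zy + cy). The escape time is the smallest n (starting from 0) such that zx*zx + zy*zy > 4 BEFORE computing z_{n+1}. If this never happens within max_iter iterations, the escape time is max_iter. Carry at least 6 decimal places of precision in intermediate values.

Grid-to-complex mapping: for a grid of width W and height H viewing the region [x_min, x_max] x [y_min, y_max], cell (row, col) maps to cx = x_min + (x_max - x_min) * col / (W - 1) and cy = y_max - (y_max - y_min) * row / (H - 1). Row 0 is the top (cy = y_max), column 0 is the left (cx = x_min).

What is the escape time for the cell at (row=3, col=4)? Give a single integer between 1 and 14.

Answer: 5

Derivation:
z_0 = 0 + 0i, c = -0.3691 + 0.9073i
Iter 1: z = -0.3691 + 0.9073i, |z|^2 = 0.9594
Iter 2: z = -1.0560 + 0.2375i, |z|^2 = 1.1716
Iter 3: z = 0.6896 + 0.4056i, |z|^2 = 0.6401
Iter 4: z = -0.0580 + 1.4667i, |z|^2 = 2.1545
Iter 5: z = -2.5169 + 0.7372i, |z|^2 = 6.8781
Escaped at iteration 5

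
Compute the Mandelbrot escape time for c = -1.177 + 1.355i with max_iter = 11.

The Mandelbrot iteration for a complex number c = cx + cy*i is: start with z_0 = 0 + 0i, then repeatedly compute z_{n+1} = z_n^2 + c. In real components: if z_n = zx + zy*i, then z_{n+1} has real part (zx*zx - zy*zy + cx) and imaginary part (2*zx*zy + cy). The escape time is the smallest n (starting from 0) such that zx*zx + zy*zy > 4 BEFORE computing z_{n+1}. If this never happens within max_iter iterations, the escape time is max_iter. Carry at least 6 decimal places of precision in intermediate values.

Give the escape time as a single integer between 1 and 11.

z_0 = 0 + 0i, c = -1.1770 + 1.3550i
Iter 1: z = -1.1770 + 1.3550i, |z|^2 = 3.2214
Iter 2: z = -1.6277 + -1.8347i, |z|^2 = 6.0154
Escaped at iteration 2

Answer: 2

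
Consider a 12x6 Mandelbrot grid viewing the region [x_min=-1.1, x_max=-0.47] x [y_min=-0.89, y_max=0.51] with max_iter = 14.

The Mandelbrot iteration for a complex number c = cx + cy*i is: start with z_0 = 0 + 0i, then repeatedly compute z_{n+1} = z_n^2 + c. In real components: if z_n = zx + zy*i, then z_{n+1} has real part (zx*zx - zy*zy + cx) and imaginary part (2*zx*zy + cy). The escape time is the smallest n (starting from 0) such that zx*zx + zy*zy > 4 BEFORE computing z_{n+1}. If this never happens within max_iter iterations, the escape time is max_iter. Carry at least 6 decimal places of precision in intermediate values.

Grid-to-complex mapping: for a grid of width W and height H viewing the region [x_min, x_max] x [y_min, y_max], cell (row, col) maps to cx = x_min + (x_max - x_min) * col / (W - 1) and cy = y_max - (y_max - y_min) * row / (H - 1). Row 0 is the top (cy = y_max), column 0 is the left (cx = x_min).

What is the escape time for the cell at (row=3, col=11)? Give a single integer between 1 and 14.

Answer: 14

Derivation:
z_0 = 0 + 0i, c = -0.4700 + -0.3300i
Iter 1: z = -0.4700 + -0.3300i, |z|^2 = 0.3298
Iter 2: z = -0.3580 + -0.0198i, |z|^2 = 0.1286
Iter 3: z = -0.3422 + -0.3158i, |z|^2 = 0.2169
Iter 4: z = -0.4526 + -0.1138i, |z|^2 = 0.2178
Iter 5: z = -0.2781 + -0.2270i, |z|^2 = 0.1288
Iter 6: z = -0.4442 + -0.2038i, |z|^2 = 0.2388
Iter 7: z = -0.3142 + -0.1490i, |z|^2 = 0.1209
Iter 8: z = -0.3935 + -0.2364i, |z|^2 = 0.2107
Iter 9: z = -0.3711 + -0.1440i, |z|^2 = 0.1584
Iter 10: z = -0.3530 + -0.2231i, |z|^2 = 0.1744
Iter 11: z = -0.3951 + -0.1724i, |z|^2 = 0.1859
Iter 12: z = -0.3436 + -0.1937i, |z|^2 = 0.1556
Iter 13: z = -0.3895 + -0.1969i, |z|^2 = 0.1904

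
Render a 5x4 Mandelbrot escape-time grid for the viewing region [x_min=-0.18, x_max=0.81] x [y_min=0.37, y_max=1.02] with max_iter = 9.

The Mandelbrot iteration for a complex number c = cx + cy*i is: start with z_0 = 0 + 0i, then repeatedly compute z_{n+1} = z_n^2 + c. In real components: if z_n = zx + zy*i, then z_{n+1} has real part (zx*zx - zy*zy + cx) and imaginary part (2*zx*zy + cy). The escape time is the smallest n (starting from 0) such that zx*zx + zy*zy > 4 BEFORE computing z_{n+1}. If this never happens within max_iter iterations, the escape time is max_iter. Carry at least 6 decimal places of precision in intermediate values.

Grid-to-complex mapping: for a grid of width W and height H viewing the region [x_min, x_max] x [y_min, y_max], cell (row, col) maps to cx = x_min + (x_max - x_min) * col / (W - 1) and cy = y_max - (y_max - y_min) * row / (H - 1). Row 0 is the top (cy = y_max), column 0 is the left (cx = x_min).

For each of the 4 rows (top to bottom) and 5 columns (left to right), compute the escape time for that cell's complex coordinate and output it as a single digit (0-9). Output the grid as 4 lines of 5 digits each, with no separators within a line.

(row=0, col=0): c = -0.1800 + 1.0200i → escape time 9
(row=0, col=1): c = 0.0675 + 1.0200i → escape time 4
(row=0, col=2): c = 0.3150 + 1.0200i → escape time 3
(row=0, col=3): c = 0.5625 + 1.0200i → escape time 2
(row=0, col=4): c = 0.8100 + 1.0200i → escape time 2
(row=1, col=0): c = -0.1800 + 0.8033i → escape time 9
(row=1, col=1): c = 0.0675 + 0.8033i → escape time 7
(row=1, col=2): c = 0.3150 + 0.8033i → escape time 4
(row=1, col=3): c = 0.5625 + 0.8033i → escape time 3
(row=1, col=4): c = 0.8100 + 0.8033i → escape time 2
(row=2, col=0): c = -0.1800 + 0.5867i → escape time 9
(row=2, col=1): c = 0.0675 + 0.5867i → escape time 9
(row=2, col=2): c = 0.3150 + 0.5867i → escape time 9
(row=2, col=3): c = 0.5625 + 0.5867i → escape time 3
(row=2, col=4): c = 0.8100 + 0.5867i → escape time 3
(row=3, col=0): c = -0.1800 + 0.3700i → escape time 9
(row=3, col=1): c = 0.0675 + 0.3700i → escape time 9
(row=3, col=2): c = 0.3150 + 0.3700i → escape time 9
(row=3, col=3): c = 0.5625 + 0.3700i → escape time 4
(row=3, col=4): c = 0.8100 + 0.3700i → escape time 3

Answer: 94322
97432
99933
99943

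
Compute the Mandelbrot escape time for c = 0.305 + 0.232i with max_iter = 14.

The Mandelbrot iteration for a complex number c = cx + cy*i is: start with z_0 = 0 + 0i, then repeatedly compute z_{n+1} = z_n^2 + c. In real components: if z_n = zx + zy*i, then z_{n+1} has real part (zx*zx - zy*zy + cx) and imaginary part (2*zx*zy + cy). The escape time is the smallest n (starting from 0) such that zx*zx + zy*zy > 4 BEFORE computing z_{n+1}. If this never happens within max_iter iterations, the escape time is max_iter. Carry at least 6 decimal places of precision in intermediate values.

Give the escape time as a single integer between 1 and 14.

z_0 = 0 + 0i, c = 0.3050 + 0.2320i
Iter 1: z = 0.3050 + 0.2320i, |z|^2 = 0.1468
Iter 2: z = 0.3442 + 0.3735i, |z|^2 = 0.2580
Iter 3: z = 0.2840 + 0.4891i, |z|^2 = 0.3199
Iter 4: z = 0.1464 + 0.5098i, |z|^2 = 0.2813
Iter 5: z = 0.0665 + 0.3812i, |z|^2 = 0.1498
Iter 6: z = 0.1641 + 0.2827i, |z|^2 = 0.1069
Iter 7: z = 0.2520 + 0.3248i, |z|^2 = 0.1690
Iter 8: z = 0.2630 + 0.3957i, |z|^2 = 0.2257
Iter 9: z = 0.2176 + 0.4401i, |z|^2 = 0.2411
Iter 10: z = 0.1586 + 0.4236i, |z|^2 = 0.2046
Iter 11: z = 0.1508 + 0.3664i, |z|^2 = 0.1570
Iter 12: z = 0.1935 + 0.3425i, |z|^2 = 0.1547
Iter 13: z = 0.2251 + 0.3645i, |z|^2 = 0.1836

Answer: 14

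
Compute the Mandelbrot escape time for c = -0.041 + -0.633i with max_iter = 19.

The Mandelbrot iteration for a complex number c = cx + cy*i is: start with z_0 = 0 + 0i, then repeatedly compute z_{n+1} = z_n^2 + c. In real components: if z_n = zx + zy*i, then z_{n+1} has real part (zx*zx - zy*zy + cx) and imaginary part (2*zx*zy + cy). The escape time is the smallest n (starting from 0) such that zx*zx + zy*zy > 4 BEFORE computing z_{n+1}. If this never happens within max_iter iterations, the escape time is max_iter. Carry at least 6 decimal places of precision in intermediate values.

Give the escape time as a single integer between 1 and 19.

z_0 = 0 + 0i, c = -0.0410 + -0.6330i
Iter 1: z = -0.0410 + -0.6330i, |z|^2 = 0.4024
Iter 2: z = -0.4400 + -0.5811i, |z|^2 = 0.5313
Iter 3: z = -0.1851 + -0.1216i, |z|^2 = 0.0490
Iter 4: z = -0.0215 + -0.5880i, |z|^2 = 0.3462
Iter 5: z = -0.3863 + -0.6077i, |z|^2 = 0.5185
Iter 6: z = -0.2611 + -0.1636i, |z|^2 = 0.0949
Iter 7: z = 0.0004 + -0.5476i, |z|^2 = 0.2999
Iter 8: z = -0.3409 + -0.6334i, |z|^2 = 0.5174
Iter 9: z = -0.3261 + -0.2012i, |z|^2 = 0.1468
Iter 10: z = 0.0248 + -0.5018i, |z|^2 = 0.2524
Iter 11: z = -0.2922 + -0.6579i, |z|^2 = 0.5183
Iter 12: z = -0.3885 + -0.2485i, |z|^2 = 0.2127
Iter 13: z = 0.0482 + -0.4399i, |z|^2 = 0.1958
Iter 14: z = -0.2322 + -0.6754i, |z|^2 = 0.5101
Iter 15: z = -0.4432 + -0.3193i, |z|^2 = 0.2984
Iter 16: z = 0.0535 + -0.3499i, |z|^2 = 0.1253
Iter 17: z = -0.1606 + -0.6704i, |z|^2 = 0.4752
Iter 18: z = -0.4647 + -0.4177i, |z|^2 = 0.3904

Answer: 19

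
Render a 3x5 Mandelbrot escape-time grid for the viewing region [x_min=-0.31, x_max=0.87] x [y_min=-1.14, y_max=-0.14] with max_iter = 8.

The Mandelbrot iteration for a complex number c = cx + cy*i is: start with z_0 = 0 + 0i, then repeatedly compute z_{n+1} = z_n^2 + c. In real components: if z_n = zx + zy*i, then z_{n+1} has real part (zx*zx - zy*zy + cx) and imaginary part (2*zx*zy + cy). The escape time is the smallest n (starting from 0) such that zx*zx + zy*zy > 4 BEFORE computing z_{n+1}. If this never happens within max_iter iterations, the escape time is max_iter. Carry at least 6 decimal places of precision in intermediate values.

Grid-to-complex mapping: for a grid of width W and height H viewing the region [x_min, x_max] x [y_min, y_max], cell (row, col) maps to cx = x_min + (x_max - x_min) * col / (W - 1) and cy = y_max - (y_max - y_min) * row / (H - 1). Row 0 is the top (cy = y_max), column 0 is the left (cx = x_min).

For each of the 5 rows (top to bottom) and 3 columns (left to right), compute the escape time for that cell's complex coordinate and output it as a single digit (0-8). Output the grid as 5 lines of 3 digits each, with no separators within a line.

(row=0, col=0): c = -0.3100 + -0.1400i → escape time 8
(row=0, col=1): c = 0.2800 + -0.1400i → escape time 8
(row=0, col=2): c = 0.8700 + -0.1400i → escape time 3
(row=1, col=0): c = -0.3100 + -0.3900i → escape time 8
(row=1, col=1): c = 0.2800 + -0.3900i → escape time 8
(row=1, col=2): c = 0.8700 + -0.3900i → escape time 3
(row=2, col=0): c = -0.3100 + -0.6400i → escape time 8
(row=2, col=1): c = 0.2800 + -0.6400i → escape time 8
(row=2, col=2): c = 0.8700 + -0.6400i → escape time 2
(row=3, col=0): c = -0.3100 + -0.8900i → escape time 6
(row=3, col=1): c = 0.2800 + -0.8900i → escape time 4
(row=3, col=2): c = 0.8700 + -0.8900i → escape time 2
(row=4, col=0): c = -0.3100 + -1.1400i → escape time 4
(row=4, col=1): c = 0.2800 + -1.1400i → escape time 2
(row=4, col=2): c = 0.8700 + -1.1400i → escape time 2

Answer: 883
883
882
642
422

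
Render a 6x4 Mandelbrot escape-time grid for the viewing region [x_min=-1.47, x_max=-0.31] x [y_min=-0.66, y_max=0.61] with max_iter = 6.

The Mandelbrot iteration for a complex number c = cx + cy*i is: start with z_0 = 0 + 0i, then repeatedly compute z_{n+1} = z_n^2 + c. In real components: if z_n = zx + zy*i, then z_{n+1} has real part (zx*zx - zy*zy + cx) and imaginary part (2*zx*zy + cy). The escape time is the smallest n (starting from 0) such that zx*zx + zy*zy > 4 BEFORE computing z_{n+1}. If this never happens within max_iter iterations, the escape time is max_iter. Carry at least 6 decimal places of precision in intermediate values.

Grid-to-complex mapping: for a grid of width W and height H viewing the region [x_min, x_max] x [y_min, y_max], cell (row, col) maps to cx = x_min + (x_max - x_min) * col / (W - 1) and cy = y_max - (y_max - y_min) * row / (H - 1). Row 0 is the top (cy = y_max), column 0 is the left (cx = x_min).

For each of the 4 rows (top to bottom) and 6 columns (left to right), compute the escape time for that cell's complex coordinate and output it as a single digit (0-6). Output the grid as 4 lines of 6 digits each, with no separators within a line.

(row=0, col=0): c = -1.4700 + 0.6100i → escape time 3
(row=0, col=1): c = -1.2380 + 0.6100i → escape time 3
(row=0, col=2): c = -1.0060 + 0.6100i → escape time 4
(row=0, col=3): c = -0.7740 + 0.6100i → escape time 5
(row=0, col=4): c = -0.5420 + 0.6100i → escape time 6
(row=0, col=5): c = -0.3100 + 0.6100i → escape time 6
(row=1, col=0): c = -1.4700 + 0.1867i → escape time 5
(row=1, col=1): c = -1.2380 + 0.1867i → escape time 6
(row=1, col=2): c = -1.0060 + 0.1867i → escape time 6
(row=1, col=3): c = -0.7740 + 0.1867i → escape time 6
(row=1, col=4): c = -0.5420 + 0.1867i → escape time 6
(row=1, col=5): c = -0.3100 + 0.1867i → escape time 6
(row=2, col=0): c = -1.4700 + -0.2367i → escape time 5
(row=2, col=1): c = -1.2380 + -0.2367i → escape time 6
(row=2, col=2): c = -1.0060 + -0.2367i → escape time 6
(row=2, col=3): c = -0.7740 + -0.2367i → escape time 6
(row=2, col=4): c = -0.5420 + -0.2367i → escape time 6
(row=2, col=5): c = -0.3100 + -0.2367i → escape time 6
(row=3, col=0): c = -1.4700 + -0.6600i → escape time 3
(row=3, col=1): c = -1.2380 + -0.6600i → escape time 3
(row=3, col=2): c = -1.0060 + -0.6600i → escape time 4
(row=3, col=3): c = -0.7740 + -0.6600i → escape time 5
(row=3, col=4): c = -0.5420 + -0.6600i → escape time 6
(row=3, col=5): c = -0.3100 + -0.6600i → escape time 6

Answer: 334566
566666
566666
334566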